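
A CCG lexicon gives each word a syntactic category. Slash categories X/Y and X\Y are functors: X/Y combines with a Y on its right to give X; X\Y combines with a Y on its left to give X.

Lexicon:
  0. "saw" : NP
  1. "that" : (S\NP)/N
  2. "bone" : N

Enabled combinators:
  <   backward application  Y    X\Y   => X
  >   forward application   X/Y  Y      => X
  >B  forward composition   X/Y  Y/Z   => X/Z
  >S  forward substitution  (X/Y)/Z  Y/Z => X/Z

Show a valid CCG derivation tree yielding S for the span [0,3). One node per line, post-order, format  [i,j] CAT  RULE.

[0,1] NP  lex  "saw"
[1,2] (S\NP)/N  lex  "that"
[2,3] N  lex  "bone"
[1,3] S\NP  >  k=2
[0,3] S  <  k=1

[0,3] S   <
  [0,1] "saw" : NP
  [1,3] S\NP   >
    [1,2] "that" : (S\NP)/N
    [2,3] "bone" : N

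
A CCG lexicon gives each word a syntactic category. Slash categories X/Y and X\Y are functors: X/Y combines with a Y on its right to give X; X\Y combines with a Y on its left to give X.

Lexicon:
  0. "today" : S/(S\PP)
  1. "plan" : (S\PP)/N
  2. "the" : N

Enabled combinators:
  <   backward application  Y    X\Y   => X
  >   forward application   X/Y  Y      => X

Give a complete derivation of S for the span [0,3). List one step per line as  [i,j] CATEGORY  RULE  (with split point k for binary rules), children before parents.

[0,3] S   >
  [0,1] "today" : S/(S\PP)
  [1,3] S\PP   >
    [1,2] "plan" : (S\PP)/N
    [2,3] "the" : N

[0,1] S/(S\PP)  lex  "today"
[1,2] (S\PP)/N  lex  "plan"
[2,3] N  lex  "the"
[1,3] S\PP  >  k=2
[0,3] S  >  k=1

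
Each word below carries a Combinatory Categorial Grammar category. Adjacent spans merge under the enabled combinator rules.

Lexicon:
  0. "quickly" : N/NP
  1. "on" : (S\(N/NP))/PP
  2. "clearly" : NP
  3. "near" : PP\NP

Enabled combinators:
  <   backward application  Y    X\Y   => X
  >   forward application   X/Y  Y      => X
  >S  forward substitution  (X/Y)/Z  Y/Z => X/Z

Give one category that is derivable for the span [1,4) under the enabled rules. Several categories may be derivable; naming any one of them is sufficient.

[0,4] S   <
  [0,1] "quickly" : N/NP
  [1,4] S\(N/NP)   >
    [1,2] "on" : (S\(N/NP))/PP
    [2,4] PP   <
      [2,3] "clearly" : NP
      [3,4] "near" : PP\NP

S\(N/NP)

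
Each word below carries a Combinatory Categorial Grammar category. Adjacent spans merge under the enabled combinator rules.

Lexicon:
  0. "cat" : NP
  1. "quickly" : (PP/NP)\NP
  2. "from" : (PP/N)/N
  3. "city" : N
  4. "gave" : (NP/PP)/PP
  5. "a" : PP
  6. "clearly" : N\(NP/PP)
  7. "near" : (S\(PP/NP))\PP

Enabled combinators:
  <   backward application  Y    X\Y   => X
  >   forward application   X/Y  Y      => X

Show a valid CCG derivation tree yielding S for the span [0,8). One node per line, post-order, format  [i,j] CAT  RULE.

[0,1] NP  lex  "cat"
[1,2] (PP/NP)\NP  lex  "quickly"
[0,2] PP/NP  <  k=1
[2,3] (PP/N)/N  lex  "from"
[3,4] N  lex  "city"
[2,4] PP/N  >  k=3
[4,5] (NP/PP)/PP  lex  "gave"
[5,6] PP  lex  "a"
[4,6] NP/PP  >  k=5
[6,7] N\(NP/PP)  lex  "clearly"
[4,7] N  <  k=6
[2,7] PP  >  k=4
[7,8] (S\(PP/NP))\PP  lex  "near"
[2,8] S\(PP/NP)  <  k=7
[0,8] S  <  k=2

[0,8] S   <
  [0,2] PP/NP   <
    [0,1] "cat" : NP
    [1,2] "quickly" : (PP/NP)\NP
  [2,8] S\(PP/NP)   <
    [2,7] PP   >
      [2,4] PP/N   >
        [2,3] "from" : (PP/N)/N
        [3,4] "city" : N
      [4,7] N   <
        [4,6] NP/PP   >
          [4,5] "gave" : (NP/PP)/PP
          [5,6] "a" : PP
        [6,7] "clearly" : N\(NP/PP)
    [7,8] "near" : (S\(PP/NP))\PP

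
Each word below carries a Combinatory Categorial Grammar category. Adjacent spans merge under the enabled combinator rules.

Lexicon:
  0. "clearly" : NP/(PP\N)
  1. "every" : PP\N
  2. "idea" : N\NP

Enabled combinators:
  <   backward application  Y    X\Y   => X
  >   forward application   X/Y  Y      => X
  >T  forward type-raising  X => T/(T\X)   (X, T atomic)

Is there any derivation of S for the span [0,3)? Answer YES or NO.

NP/(PP\N) PP\N N\NP
CKY chart[0,3] = {N, N/(N\N), NP/(NP\N), PP/(PP\N), S/(S\N)}; S ∉ chart

NO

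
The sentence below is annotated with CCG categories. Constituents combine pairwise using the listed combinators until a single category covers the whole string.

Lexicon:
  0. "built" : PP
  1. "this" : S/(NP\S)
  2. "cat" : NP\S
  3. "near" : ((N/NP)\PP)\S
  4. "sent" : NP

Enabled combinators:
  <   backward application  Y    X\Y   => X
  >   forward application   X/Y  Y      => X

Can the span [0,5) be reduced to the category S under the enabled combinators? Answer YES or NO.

PP S/(NP\S) NP\S ((N/NP)\PP)\S NP
CKY chart[0,5] = {N}; S ∉ chart

NO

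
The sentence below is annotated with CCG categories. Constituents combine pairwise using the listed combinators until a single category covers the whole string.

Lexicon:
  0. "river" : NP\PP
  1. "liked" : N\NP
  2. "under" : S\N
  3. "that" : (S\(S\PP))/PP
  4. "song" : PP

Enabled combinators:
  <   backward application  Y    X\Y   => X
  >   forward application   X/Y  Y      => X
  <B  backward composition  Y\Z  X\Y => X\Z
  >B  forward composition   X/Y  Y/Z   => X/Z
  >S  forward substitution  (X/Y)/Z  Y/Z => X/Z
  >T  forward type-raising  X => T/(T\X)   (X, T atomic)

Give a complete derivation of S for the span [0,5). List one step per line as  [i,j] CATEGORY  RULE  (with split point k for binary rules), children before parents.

[0,1] NP\PP  lex  "river"
[1,2] N\NP  lex  "liked"
[0,2] N\PP  <B  k=1
[2,3] S\N  lex  "under"
[0,3] S\PP  <B  k=2
[3,4] (S\(S\PP))/PP  lex  "that"
[4,5] PP  lex  "song"
[3,5] S\(S\PP)  >  k=4
[0,5] S  <  k=3

[0,5] S   <
  [0,3] S\PP   <B
    [0,2] N\PP   <B
      [0,1] "river" : NP\PP
      [1,2] "liked" : N\NP
    [2,3] "under" : S\N
  [3,5] S\(S\PP)   >
    [3,4] "that" : (S\(S\PP))/PP
    [4,5] "song" : PP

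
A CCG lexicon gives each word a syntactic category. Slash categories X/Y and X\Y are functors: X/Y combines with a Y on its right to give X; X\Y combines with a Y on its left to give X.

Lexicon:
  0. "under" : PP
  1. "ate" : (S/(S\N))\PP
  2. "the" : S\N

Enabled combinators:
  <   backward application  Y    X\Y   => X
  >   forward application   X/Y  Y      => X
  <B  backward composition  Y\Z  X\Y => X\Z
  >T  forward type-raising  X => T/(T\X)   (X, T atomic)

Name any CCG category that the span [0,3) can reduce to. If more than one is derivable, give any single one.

[0,3] S   >
  [0,2] S/(S\N)   <
    [0,1] "under" : PP
    [1,2] "ate" : (S/(S\N))\PP
  [2,3] "the" : S\N

S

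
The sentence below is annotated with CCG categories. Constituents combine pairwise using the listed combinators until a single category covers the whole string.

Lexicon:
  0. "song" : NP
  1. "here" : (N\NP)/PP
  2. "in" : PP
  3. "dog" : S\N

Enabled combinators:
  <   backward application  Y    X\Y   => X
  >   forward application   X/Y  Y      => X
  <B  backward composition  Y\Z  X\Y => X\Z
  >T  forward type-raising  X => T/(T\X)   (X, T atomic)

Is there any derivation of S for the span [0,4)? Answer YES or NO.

YES

[0,4] S   >
  [0,1] S/(S\NP)   >T
    [0,1] "song" : NP
  [1,4] S\NP   <B
    [1,3] N\NP   >
      [1,2] "here" : (N\NP)/PP
      [2,3] "in" : PP
    [3,4] "dog" : S\N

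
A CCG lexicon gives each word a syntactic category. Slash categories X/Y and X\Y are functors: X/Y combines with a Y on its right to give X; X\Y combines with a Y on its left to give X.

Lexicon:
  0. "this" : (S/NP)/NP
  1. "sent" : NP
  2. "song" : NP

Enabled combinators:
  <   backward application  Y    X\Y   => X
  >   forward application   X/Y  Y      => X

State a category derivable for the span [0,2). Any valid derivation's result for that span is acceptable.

[0,3] S   >
  [0,2] S/NP   >
    [0,1] "this" : (S/NP)/NP
    [1,2] "sent" : NP
  [2,3] "song" : NP

S/NP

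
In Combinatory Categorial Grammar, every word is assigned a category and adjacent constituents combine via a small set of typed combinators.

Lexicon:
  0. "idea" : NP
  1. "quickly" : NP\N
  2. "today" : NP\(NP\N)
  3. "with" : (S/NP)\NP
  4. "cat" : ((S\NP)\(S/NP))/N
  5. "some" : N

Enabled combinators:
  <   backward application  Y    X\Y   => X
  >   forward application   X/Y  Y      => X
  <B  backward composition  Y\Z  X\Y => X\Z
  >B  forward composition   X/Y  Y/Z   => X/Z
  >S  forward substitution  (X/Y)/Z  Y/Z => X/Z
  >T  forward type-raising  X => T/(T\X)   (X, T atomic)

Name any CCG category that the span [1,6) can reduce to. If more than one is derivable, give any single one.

S\NP

[0,6] S   >
  [0,1] S/(S\NP)   >T
    [0,1] "idea" : NP
  [1,6] S\NP   <
    [1,4] S/NP   <
      [1,3] NP   <
        [1,2] "quickly" : NP\N
        [2,3] "today" : NP\(NP\N)
      [3,4] "with" : (S/NP)\NP
    [4,6] (S\NP)\(S/NP)   >
      [4,5] "cat" : ((S\NP)\(S/NP))/N
      [5,6] "some" : N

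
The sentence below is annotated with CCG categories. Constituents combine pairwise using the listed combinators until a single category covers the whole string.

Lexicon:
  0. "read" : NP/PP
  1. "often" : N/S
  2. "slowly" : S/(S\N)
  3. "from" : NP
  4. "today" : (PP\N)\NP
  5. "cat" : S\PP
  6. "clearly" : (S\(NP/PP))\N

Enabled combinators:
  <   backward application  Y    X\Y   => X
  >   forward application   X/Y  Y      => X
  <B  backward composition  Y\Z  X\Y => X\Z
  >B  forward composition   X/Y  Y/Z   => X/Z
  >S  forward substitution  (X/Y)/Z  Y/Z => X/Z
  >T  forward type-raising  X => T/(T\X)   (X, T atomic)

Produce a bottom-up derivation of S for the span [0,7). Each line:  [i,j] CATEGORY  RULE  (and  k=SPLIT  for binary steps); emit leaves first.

[0,7] S   <
  [0,1] "read" : NP/PP
  [1,7] S\(NP/PP)   <
    [1,6] N   >
      [1,2] "often" : N/S
      [2,6] S   >
        [2,3] "slowly" : S/(S\N)
        [3,6] S\N   <B
          [3,5] PP\N   <
            [3,4] "from" : NP
            [4,5] "today" : (PP\N)\NP
          [5,6] "cat" : S\PP
    [6,7] "clearly" : (S\(NP/PP))\N

[0,1] NP/PP  lex  "read"
[1,2] N/S  lex  "often"
[2,3] S/(S\N)  lex  "slowly"
[3,4] NP  lex  "from"
[4,5] (PP\N)\NP  lex  "today"
[3,5] PP\N  <  k=4
[5,6] S\PP  lex  "cat"
[3,6] S\N  <B  k=5
[2,6] S  >  k=3
[1,6] N  >  k=2
[6,7] (S\(NP/PP))\N  lex  "clearly"
[1,7] S\(NP/PP)  <  k=6
[0,7] S  <  k=1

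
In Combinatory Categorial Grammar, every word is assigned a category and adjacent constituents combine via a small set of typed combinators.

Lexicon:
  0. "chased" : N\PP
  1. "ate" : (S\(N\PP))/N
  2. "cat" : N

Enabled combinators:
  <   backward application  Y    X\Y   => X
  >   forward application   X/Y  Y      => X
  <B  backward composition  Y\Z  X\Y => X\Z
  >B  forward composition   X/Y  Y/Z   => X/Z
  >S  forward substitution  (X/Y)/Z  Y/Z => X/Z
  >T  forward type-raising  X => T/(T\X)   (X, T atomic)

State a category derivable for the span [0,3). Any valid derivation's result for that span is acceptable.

S

[0,3] S   <
  [0,1] "chased" : N\PP
  [1,3] S\(N\PP)   >
    [1,2] "ate" : (S\(N\PP))/N
    [2,3] "cat" : N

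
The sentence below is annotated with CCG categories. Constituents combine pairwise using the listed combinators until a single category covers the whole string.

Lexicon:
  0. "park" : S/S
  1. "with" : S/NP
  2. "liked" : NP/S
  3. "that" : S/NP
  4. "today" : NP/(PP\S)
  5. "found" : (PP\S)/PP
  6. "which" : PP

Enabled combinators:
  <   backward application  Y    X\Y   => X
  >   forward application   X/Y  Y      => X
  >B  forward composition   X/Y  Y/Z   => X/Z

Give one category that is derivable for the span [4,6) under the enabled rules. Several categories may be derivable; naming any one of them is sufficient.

NP/PP

[0,7] S   >
  [0,2] S/NP   >B
    [0,1] "park" : S/S
    [1,2] "with" : S/NP
  [2,7] NP   >
    [2,3] "liked" : NP/S
    [3,7] S   >
      [3,6] S/PP   >B
        [3,4] "that" : S/NP
        [4,6] NP/PP   >B
          [4,5] "today" : NP/(PP\S)
          [5,6] "found" : (PP\S)/PP
      [6,7] "which" : PP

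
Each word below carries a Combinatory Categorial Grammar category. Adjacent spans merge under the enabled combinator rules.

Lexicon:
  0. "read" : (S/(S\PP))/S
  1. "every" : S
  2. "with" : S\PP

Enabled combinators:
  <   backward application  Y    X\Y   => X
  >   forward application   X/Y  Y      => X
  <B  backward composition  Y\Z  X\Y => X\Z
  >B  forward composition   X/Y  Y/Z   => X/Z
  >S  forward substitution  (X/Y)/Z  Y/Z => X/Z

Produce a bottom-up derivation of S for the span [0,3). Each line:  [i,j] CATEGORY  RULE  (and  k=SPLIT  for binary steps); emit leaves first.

[0,1] (S/(S\PP))/S  lex  "read"
[1,2] S  lex  "every"
[0,2] S/(S\PP)  >  k=1
[2,3] S\PP  lex  "with"
[0,3] S  >  k=2

[0,3] S   >
  [0,2] S/(S\PP)   >
    [0,1] "read" : (S/(S\PP))/S
    [1,2] "every" : S
  [2,3] "with" : S\PP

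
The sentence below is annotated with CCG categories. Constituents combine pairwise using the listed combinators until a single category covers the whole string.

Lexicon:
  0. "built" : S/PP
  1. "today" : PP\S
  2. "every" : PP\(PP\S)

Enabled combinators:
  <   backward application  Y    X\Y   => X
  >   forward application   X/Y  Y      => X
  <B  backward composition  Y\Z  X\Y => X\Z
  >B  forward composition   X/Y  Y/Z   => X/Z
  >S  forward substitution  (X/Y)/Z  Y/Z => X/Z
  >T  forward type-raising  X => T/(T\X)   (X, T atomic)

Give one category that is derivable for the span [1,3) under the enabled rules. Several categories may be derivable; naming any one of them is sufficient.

[0,3] S   >
  [0,1] "built" : S/PP
  [1,3] PP   <
    [1,2] "today" : PP\S
    [2,3] "every" : PP\(PP\S)

PP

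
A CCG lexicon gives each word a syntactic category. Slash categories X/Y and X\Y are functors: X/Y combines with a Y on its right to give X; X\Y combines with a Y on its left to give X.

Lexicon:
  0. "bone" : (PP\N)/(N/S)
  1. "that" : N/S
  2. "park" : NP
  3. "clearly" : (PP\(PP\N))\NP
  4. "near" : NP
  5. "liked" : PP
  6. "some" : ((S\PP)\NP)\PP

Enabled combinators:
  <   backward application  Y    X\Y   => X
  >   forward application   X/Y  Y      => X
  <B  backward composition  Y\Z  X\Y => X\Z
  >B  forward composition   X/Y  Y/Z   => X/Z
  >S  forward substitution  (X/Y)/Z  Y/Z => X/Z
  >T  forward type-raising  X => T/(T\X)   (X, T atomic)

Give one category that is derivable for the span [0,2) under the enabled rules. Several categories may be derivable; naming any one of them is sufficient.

[0,7] S   <
  [0,4] PP   <
    [0,2] PP\N   >
      [0,1] "bone" : (PP\N)/(N/S)
      [1,2] "that" : N/S
    [2,4] PP\(PP\N)   <
      [2,3] "park" : NP
      [3,4] "clearly" : (PP\(PP\N))\NP
  [4,7] S\PP   <
    [4,5] "near" : NP
    [5,7] (S\PP)\NP   <
      [5,6] "liked" : PP
      [6,7] "some" : ((S\PP)\NP)\PP

PP\N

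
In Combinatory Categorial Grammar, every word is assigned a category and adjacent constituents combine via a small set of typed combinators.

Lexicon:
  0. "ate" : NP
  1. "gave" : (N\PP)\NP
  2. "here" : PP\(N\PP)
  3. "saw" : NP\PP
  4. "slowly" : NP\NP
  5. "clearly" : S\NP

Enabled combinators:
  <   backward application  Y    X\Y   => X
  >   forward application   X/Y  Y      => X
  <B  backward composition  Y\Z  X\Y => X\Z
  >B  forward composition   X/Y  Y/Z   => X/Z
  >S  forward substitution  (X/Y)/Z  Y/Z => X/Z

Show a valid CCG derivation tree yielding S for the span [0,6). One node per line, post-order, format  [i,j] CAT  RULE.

[0,6] S   <
  [0,4] NP   <
    [0,3] PP   <
      [0,1] "ate" : NP
      [1,3] PP\NP   <B
        [1,2] "gave" : (N\PP)\NP
        [2,3] "here" : PP\(N\PP)
    [3,4] "saw" : NP\PP
  [4,6] S\NP   <B
    [4,5] "slowly" : NP\NP
    [5,6] "clearly" : S\NP

[0,1] NP  lex  "ate"
[1,2] (N\PP)\NP  lex  "gave"
[2,3] PP\(N\PP)  lex  "here"
[1,3] PP\NP  <B  k=2
[0,3] PP  <  k=1
[3,4] NP\PP  lex  "saw"
[0,4] NP  <  k=3
[4,5] NP\NP  lex  "slowly"
[5,6] S\NP  lex  "clearly"
[4,6] S\NP  <B  k=5
[0,6] S  <  k=4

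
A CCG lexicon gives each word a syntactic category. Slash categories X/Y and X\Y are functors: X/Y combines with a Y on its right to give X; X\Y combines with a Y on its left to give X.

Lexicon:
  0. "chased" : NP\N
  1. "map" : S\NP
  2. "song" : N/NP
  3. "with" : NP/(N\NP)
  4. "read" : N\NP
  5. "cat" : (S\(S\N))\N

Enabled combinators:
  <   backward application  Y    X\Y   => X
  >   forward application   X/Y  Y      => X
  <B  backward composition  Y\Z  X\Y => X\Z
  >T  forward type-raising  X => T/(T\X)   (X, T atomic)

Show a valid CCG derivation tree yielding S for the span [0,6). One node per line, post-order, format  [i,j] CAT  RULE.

[0,6] S   <
  [0,2] S\N   <B
    [0,1] "chased" : NP\N
    [1,2] "map" : S\NP
  [2,6] S\(S\N)   <
    [2,5] N   >
      [2,3] "song" : N/NP
      [3,5] NP   >
        [3,4] "with" : NP/(N\NP)
        [4,5] "read" : N\NP
    [5,6] "cat" : (S\(S\N))\N

[0,1] NP\N  lex  "chased"
[1,2] S\NP  lex  "map"
[0,2] S\N  <B  k=1
[2,3] N/NP  lex  "song"
[3,4] NP/(N\NP)  lex  "with"
[4,5] N\NP  lex  "read"
[3,5] NP  >  k=4
[2,5] N  >  k=3
[5,6] (S\(S\N))\N  lex  "cat"
[2,6] S\(S\N)  <  k=5
[0,6] S  <  k=2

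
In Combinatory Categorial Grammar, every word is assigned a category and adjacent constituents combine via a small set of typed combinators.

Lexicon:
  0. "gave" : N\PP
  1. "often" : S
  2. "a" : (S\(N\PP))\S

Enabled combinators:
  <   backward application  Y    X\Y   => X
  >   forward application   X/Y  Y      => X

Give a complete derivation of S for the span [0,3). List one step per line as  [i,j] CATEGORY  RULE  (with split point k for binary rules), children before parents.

[0,3] S   <
  [0,1] "gave" : N\PP
  [1,3] S\(N\PP)   <
    [1,2] "often" : S
    [2,3] "a" : (S\(N\PP))\S

[0,1] N\PP  lex  "gave"
[1,2] S  lex  "often"
[2,3] (S\(N\PP))\S  lex  "a"
[1,3] S\(N\PP)  <  k=2
[0,3] S  <  k=1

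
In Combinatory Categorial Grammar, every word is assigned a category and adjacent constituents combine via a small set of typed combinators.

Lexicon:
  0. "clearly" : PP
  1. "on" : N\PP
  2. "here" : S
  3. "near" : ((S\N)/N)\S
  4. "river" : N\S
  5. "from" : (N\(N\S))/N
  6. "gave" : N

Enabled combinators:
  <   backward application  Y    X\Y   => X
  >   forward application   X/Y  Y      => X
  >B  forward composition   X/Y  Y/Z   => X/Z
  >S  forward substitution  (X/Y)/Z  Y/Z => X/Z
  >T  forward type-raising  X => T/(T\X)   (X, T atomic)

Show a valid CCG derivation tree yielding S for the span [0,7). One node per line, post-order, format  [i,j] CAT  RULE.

[0,7] S   <
  [0,2] N   >
    [0,1] N/(N\PP)   >T
      [0,1] "clearly" : PP
    [1,2] "on" : N\PP
  [2,7] S\N   >
    [2,4] (S\N)/N   <
      [2,3] "here" : S
      [3,4] "near" : ((S\N)/N)\S
    [4,7] N   <
      [4,5] "river" : N\S
      [5,7] N\(N\S)   >
        [5,6] "from" : (N\(N\S))/N
        [6,7] "gave" : N

[0,1] PP  lex  "clearly"
[0,1] N/(N\PP)  >T
[1,2] N\PP  lex  "on"
[0,2] N  >  k=1
[2,3] S  lex  "here"
[3,4] ((S\N)/N)\S  lex  "near"
[2,4] (S\N)/N  <  k=3
[4,5] N\S  lex  "river"
[5,6] (N\(N\S))/N  lex  "from"
[6,7] N  lex  "gave"
[5,7] N\(N\S)  >  k=6
[4,7] N  <  k=5
[2,7] S\N  >  k=4
[0,7] S  <  k=2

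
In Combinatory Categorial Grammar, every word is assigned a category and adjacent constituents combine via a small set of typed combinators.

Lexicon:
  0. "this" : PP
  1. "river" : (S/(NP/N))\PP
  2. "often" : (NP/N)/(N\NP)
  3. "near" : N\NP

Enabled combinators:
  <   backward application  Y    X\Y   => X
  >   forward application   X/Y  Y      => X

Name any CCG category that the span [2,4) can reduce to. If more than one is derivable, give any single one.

[0,4] S   >
  [0,2] S/(NP/N)   <
    [0,1] "this" : PP
    [1,2] "river" : (S/(NP/N))\PP
  [2,4] NP/N   >
    [2,3] "often" : (NP/N)/(N\NP)
    [3,4] "near" : N\NP

NP/N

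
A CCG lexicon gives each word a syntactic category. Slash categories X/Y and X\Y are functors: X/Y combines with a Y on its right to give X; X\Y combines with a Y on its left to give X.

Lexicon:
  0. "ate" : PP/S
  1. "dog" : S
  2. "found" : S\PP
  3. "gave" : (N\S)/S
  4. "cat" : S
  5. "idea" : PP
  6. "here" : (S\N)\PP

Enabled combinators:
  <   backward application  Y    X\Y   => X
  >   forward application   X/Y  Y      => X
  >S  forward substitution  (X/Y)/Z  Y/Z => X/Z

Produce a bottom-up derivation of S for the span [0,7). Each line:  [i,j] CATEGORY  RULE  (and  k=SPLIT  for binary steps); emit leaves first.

[0,7] S   <
  [0,5] N   <
    [0,3] S   <
      [0,2] PP   >
        [0,1] "ate" : PP/S
        [1,2] "dog" : S
      [2,3] "found" : S\PP
    [3,5] N\S   >
      [3,4] "gave" : (N\S)/S
      [4,5] "cat" : S
  [5,7] S\N   <
    [5,6] "idea" : PP
    [6,7] "here" : (S\N)\PP

[0,1] PP/S  lex  "ate"
[1,2] S  lex  "dog"
[0,2] PP  >  k=1
[2,3] S\PP  lex  "found"
[0,3] S  <  k=2
[3,4] (N\S)/S  lex  "gave"
[4,5] S  lex  "cat"
[3,5] N\S  >  k=4
[0,5] N  <  k=3
[5,6] PP  lex  "idea"
[6,7] (S\N)\PP  lex  "here"
[5,7] S\N  <  k=6
[0,7] S  <  k=5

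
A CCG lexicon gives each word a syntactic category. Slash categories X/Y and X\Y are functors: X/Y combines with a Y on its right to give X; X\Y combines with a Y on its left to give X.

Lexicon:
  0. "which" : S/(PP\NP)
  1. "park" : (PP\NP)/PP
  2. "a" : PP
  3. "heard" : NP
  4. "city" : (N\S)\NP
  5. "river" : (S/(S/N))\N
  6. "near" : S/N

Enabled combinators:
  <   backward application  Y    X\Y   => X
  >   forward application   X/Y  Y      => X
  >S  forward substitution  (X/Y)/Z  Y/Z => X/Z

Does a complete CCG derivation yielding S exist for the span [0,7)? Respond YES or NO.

YES

[0,7] S   >
  [0,6] S/(S/N)   <
    [0,5] N   <
      [0,3] S   >
        [0,1] "which" : S/(PP\NP)
        [1,3] PP\NP   >
          [1,2] "park" : (PP\NP)/PP
          [2,3] "a" : PP
      [3,5] N\S   <
        [3,4] "heard" : NP
        [4,5] "city" : (N\S)\NP
    [5,6] "river" : (S/(S/N))\N
  [6,7] "near" : S/N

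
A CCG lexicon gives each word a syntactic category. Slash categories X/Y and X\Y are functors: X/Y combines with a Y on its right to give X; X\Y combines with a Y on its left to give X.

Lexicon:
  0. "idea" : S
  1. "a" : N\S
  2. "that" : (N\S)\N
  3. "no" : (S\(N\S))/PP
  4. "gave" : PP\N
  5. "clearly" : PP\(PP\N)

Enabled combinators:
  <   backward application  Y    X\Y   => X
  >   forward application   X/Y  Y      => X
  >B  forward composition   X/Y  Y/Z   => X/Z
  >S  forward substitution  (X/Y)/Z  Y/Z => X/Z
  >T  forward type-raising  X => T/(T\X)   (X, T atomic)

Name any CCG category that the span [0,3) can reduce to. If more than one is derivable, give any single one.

[0,6] S   <
  [0,3] N\S   <
    [0,2] N   >
      [0,1] N/(N\S)   >T
        [0,1] "idea" : S
      [1,2] "a" : N\S
    [2,3] "that" : (N\S)\N
  [3,6] S\(N\S)   >
    [3,4] "no" : (S\(N\S))/PP
    [4,6] PP   <
      [4,5] "gave" : PP\N
      [5,6] "clearly" : PP\(PP\N)

N\S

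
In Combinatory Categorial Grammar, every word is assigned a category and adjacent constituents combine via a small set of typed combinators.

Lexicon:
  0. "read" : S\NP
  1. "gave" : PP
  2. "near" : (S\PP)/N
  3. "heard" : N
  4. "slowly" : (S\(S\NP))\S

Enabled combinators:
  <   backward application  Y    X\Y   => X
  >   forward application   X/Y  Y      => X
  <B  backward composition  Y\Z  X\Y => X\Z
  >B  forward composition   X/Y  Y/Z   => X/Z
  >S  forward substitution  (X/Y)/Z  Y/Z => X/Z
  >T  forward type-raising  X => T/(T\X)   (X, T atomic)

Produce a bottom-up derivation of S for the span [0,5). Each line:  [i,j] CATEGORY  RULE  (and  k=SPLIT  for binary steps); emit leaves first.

[0,1] S\NP  lex  "read"
[1,2] PP  lex  "gave"
[2,3] (S\PP)/N  lex  "near"
[3,4] N  lex  "heard"
[2,4] S\PP  >  k=3
[1,4] S  <  k=2
[4,5] (S\(S\NP))\S  lex  "slowly"
[1,5] S\(S\NP)  <  k=4
[0,5] S  <  k=1

[0,5] S   <
  [0,1] "read" : S\NP
  [1,5] S\(S\NP)   <
    [1,4] S   <
      [1,2] "gave" : PP
      [2,4] S\PP   >
        [2,3] "near" : (S\PP)/N
        [3,4] "heard" : N
    [4,5] "slowly" : (S\(S\NP))\S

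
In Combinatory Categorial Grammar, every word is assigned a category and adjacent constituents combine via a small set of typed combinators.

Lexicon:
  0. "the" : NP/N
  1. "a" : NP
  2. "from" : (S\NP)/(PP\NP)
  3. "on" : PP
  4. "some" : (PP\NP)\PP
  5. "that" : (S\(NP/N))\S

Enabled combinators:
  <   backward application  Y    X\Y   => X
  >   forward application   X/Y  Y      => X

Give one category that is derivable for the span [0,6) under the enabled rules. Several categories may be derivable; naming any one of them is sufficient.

S

[0,6] S   <
  [0,1] "the" : NP/N
  [1,6] S\(NP/N)   <
    [1,5] S   <
      [1,2] "a" : NP
      [2,5] S\NP   >
        [2,3] "from" : (S\NP)/(PP\NP)
        [3,5] PP\NP   <
          [3,4] "on" : PP
          [4,5] "some" : (PP\NP)\PP
    [5,6] "that" : (S\(NP/N))\S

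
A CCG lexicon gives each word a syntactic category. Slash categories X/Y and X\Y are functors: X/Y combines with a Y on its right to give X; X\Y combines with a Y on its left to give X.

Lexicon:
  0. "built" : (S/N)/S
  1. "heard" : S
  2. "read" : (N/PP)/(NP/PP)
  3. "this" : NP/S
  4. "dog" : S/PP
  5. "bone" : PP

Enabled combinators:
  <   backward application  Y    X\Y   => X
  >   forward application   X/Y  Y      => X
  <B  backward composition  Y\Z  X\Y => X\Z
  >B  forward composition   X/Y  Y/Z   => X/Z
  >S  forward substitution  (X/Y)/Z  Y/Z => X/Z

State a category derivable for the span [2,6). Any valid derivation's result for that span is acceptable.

[0,6] S   >
  [0,2] S/N   >
    [0,1] "built" : (S/N)/S
    [1,2] "heard" : S
  [2,6] N   >
    [2,5] N/PP   >
      [2,3] "read" : (N/PP)/(NP/PP)
      [3,5] NP/PP   >B
        [3,4] "this" : NP/S
        [4,5] "dog" : S/PP
    [5,6] "bone" : PP

N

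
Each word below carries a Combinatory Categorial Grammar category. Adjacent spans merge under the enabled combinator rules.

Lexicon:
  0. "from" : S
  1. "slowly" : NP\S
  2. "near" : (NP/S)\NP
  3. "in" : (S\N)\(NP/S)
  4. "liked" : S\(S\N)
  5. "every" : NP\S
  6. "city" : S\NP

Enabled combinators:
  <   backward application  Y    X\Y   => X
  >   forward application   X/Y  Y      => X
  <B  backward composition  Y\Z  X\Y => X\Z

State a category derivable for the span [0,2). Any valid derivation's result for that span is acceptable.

[0,7] S   <
  [0,6] NP   <
    [0,5] S   <
      [0,4] S\N   <
        [0,3] NP/S   <
          [0,2] NP   <
            [0,1] "from" : S
            [1,2] "slowly" : NP\S
          [2,3] "near" : (NP/S)\NP
        [3,4] "in" : (S\N)\(NP/S)
      [4,5] "liked" : S\(S\N)
    [5,6] "every" : NP\S
  [6,7] "city" : S\NP

NP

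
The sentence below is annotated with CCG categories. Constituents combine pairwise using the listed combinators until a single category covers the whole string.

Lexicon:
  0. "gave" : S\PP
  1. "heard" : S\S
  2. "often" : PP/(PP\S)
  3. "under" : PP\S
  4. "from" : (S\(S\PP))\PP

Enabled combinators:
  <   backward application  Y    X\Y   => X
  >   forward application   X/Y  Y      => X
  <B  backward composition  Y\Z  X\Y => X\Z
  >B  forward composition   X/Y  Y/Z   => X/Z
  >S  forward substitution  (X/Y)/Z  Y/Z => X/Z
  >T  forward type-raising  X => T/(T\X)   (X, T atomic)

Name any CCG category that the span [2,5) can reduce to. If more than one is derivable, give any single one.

S\(S\PP)

[0,5] S   <
  [0,2] S\PP   <B
    [0,1] "gave" : S\PP
    [1,2] "heard" : S\S
  [2,5] S\(S\PP)   <
    [2,4] PP   >
      [2,3] "often" : PP/(PP\S)
      [3,4] "under" : PP\S
    [4,5] "from" : (S\(S\PP))\PP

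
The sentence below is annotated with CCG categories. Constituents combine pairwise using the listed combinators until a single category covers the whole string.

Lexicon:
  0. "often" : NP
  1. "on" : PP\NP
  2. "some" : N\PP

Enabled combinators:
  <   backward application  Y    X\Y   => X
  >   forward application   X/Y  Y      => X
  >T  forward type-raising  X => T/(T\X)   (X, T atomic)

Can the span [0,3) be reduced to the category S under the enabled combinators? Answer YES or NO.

NP PP\NP N\PP
CKY chart[0,3] = {N, N/(N\N), NP/(NP\N), PP/(PP\N), S/(S\N)}; S ∉ chart

NO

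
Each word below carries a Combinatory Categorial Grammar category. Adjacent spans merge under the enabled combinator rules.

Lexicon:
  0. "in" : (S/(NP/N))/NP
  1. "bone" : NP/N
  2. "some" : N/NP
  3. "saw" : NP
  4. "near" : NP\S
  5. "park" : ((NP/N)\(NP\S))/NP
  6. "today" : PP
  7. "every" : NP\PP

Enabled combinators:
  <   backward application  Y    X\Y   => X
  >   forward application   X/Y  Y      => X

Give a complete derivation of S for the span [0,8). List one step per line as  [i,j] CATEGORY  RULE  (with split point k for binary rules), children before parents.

[0,8] S   >
  [0,4] S/(NP/N)   >
    [0,1] "in" : (S/(NP/N))/NP
    [1,4] NP   >
      [1,2] "bone" : NP/N
      [2,4] N   >
        [2,3] "some" : N/NP
        [3,4] "saw" : NP
  [4,8] NP/N   <
    [4,5] "near" : NP\S
    [5,8] (NP/N)\(NP\S)   >
      [5,6] "park" : ((NP/N)\(NP\S))/NP
      [6,8] NP   <
        [6,7] "today" : PP
        [7,8] "every" : NP\PP

[0,1] (S/(NP/N))/NP  lex  "in"
[1,2] NP/N  lex  "bone"
[2,3] N/NP  lex  "some"
[3,4] NP  lex  "saw"
[2,4] N  >  k=3
[1,4] NP  >  k=2
[0,4] S/(NP/N)  >  k=1
[4,5] NP\S  lex  "near"
[5,6] ((NP/N)\(NP\S))/NP  lex  "park"
[6,7] PP  lex  "today"
[7,8] NP\PP  lex  "every"
[6,8] NP  <  k=7
[5,8] (NP/N)\(NP\S)  >  k=6
[4,8] NP/N  <  k=5
[0,8] S  >  k=4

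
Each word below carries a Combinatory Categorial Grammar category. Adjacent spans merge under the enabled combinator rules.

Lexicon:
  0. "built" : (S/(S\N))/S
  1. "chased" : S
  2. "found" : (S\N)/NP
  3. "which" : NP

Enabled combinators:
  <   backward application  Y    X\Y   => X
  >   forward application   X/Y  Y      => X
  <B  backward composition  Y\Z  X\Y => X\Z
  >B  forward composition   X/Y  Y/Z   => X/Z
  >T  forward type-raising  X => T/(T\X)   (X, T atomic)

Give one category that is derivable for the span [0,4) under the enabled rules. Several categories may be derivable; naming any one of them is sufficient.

S

[0,4] S   >
  [0,2] S/(S\N)   >
    [0,1] "built" : (S/(S\N))/S
    [1,2] "chased" : S
  [2,4] S\N   >
    [2,3] "found" : (S\N)/NP
    [3,4] "which" : NP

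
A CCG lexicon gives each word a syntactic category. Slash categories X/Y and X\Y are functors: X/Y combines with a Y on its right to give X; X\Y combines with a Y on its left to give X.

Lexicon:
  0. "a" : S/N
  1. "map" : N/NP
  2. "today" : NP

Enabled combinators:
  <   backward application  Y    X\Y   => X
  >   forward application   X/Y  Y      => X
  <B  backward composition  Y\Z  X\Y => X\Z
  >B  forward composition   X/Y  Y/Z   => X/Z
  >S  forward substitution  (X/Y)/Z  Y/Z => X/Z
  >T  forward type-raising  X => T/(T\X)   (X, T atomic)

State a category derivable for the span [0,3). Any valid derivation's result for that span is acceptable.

S

[0,3] S   >
  [0,1] "a" : S/N
  [1,3] N   >
    [1,2] "map" : N/NP
    [2,3] "today" : NP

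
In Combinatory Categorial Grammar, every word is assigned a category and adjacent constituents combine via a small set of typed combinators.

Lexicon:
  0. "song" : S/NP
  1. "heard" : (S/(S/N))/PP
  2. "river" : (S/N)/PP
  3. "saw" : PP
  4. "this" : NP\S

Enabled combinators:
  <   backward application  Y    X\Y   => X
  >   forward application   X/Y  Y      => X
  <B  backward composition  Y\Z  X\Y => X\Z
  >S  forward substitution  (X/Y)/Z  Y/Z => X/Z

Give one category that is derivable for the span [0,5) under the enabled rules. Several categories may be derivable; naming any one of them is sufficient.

[0,5] S   >
  [0,1] "song" : S/NP
  [1,5] NP   <
    [1,4] S   >
      [1,3] S/PP   >S
        [1,2] "heard" : (S/(S/N))/PP
        [2,3] "river" : (S/N)/PP
      [3,4] "saw" : PP
    [4,5] "this" : NP\S

S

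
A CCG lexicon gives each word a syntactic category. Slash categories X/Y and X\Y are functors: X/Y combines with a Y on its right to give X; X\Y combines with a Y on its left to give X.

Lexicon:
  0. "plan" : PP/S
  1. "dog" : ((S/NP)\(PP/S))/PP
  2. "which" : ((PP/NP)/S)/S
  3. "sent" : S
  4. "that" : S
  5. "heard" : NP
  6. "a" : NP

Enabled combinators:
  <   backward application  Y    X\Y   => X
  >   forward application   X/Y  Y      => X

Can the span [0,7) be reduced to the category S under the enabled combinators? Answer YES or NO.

[0,7] S   >
  [0,6] S/NP   <
    [0,1] "plan" : PP/S
    [1,6] (S/NP)\(PP/S)   >
      [1,2] "dog" : ((S/NP)\(PP/S))/PP
      [2,6] PP   >
        [2,5] PP/NP   >
          [2,4] (PP/NP)/S   >
            [2,3] "which" : ((PP/NP)/S)/S
            [3,4] "sent" : S
          [4,5] "that" : S
        [5,6] "heard" : NP
  [6,7] "a" : NP

YES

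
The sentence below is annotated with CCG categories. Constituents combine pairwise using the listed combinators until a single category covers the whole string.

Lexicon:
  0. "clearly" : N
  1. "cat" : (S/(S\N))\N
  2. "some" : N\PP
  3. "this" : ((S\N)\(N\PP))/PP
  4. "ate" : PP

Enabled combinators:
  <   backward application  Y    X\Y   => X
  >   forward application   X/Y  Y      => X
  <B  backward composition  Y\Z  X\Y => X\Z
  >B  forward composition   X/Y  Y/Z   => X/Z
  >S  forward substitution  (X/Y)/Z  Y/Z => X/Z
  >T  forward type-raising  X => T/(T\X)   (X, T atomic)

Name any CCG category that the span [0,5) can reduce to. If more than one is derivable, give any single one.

[0,5] S   >
  [0,2] S/(S\N)   <
    [0,1] "clearly" : N
    [1,2] "cat" : (S/(S\N))\N
  [2,5] S\N   <
    [2,3] "some" : N\PP
    [3,5] (S\N)\(N\PP)   >
      [3,4] "this" : ((S\N)\(N\PP))/PP
      [4,5] "ate" : PP

S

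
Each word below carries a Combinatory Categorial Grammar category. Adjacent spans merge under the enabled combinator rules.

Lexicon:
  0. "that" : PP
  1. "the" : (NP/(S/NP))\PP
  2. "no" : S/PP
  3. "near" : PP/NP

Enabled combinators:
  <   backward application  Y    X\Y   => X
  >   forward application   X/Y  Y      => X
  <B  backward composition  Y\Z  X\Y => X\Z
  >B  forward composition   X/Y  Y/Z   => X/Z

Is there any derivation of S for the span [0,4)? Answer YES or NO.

PP (NP/(S/NP))\PP S/PP PP/NP
CKY chart[0,4] = {NP}; S ∉ chart

NO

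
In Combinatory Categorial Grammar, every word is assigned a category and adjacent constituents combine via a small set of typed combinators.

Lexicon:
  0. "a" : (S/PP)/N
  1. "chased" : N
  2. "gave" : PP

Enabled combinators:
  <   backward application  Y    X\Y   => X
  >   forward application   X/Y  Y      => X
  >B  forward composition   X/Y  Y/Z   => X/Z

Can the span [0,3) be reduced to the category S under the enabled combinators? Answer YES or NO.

YES

[0,3] S   >
  [0,2] S/PP   >
    [0,1] "a" : (S/PP)/N
    [1,2] "chased" : N
  [2,3] "gave" : PP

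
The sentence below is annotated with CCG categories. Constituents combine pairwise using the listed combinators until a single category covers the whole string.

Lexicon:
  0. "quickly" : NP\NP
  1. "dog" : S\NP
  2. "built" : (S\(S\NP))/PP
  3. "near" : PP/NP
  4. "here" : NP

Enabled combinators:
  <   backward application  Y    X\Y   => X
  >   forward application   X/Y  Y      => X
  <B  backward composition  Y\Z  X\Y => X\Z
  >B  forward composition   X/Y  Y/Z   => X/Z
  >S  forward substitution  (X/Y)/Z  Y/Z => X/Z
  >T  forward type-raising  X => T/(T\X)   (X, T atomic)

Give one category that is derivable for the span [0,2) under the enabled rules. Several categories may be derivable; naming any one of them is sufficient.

[0,5] S   <
  [0,2] S\NP   <B
    [0,1] "quickly" : NP\NP
    [1,2] "dog" : S\NP
  [2,5] S\(S\NP)   >
    [2,3] "built" : (S\(S\NP))/PP
    [3,5] PP   >
      [3,4] "near" : PP/NP
      [4,5] "here" : NP

S\NP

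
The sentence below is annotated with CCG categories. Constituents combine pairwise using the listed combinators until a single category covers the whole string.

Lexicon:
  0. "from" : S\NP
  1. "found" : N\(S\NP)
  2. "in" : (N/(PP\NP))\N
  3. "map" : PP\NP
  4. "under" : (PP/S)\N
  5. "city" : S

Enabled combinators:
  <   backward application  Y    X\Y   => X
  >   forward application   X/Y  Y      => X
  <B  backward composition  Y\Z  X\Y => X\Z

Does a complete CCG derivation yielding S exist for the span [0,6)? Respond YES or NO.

S\NP N\(S\NP) (N/(PP\NP))\N PP\NP (PP/S)\N S
CKY chart[0,6] = {PP}; S ∉ chart

NO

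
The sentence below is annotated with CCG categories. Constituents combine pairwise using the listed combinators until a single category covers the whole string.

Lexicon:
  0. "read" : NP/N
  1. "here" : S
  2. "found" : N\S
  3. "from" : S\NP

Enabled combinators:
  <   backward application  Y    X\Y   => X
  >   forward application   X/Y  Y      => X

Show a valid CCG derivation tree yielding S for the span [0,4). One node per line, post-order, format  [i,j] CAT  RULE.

[0,4] S   <
  [0,3] NP   >
    [0,1] "read" : NP/N
    [1,3] N   <
      [1,2] "here" : S
      [2,3] "found" : N\S
  [3,4] "from" : S\NP

[0,1] NP/N  lex  "read"
[1,2] S  lex  "here"
[2,3] N\S  lex  "found"
[1,3] N  <  k=2
[0,3] NP  >  k=1
[3,4] S\NP  lex  "from"
[0,4] S  <  k=3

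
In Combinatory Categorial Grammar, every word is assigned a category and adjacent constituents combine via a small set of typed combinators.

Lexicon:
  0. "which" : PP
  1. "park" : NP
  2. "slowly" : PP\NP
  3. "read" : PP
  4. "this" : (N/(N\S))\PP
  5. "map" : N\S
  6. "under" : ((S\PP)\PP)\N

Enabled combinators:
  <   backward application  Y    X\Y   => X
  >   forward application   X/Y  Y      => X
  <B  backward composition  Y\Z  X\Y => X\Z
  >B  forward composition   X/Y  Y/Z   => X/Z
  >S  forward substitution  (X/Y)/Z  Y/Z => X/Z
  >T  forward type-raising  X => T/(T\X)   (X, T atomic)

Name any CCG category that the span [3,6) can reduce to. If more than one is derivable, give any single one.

[0,7] S   >
  [0,1] S/(S\PP)   >T
    [0,1] "which" : PP
  [1,7] S\PP   <
    [1,3] PP   <
      [1,2] "park" : NP
      [2,3] "slowly" : PP\NP
    [3,7] (S\PP)\PP   <
      [3,6] N   >
        [3,5] N/(N\S)   <
          [3,4] "read" : PP
          [4,5] "this" : (N/(N\S))\PP
        [5,6] "map" : N\S
      [6,7] "under" : ((S\PP)\PP)\N

N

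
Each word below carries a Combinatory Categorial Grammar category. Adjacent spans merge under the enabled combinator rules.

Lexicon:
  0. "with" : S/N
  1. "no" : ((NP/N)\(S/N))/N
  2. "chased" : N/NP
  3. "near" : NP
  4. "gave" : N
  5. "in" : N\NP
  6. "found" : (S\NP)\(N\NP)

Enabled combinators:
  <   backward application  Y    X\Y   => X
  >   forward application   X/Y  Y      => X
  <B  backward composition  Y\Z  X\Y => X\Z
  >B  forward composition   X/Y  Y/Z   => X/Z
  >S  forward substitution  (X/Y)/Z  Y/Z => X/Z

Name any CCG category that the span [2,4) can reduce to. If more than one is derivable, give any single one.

N

[0,7] S   <
  [0,5] NP   >
    [0,4] NP/N   <
      [0,1] "with" : S/N
      [1,4] (NP/N)\(S/N)   >
        [1,2] "no" : ((NP/N)\(S/N))/N
        [2,4] N   >
          [2,3] "chased" : N/NP
          [3,4] "near" : NP
    [4,5] "gave" : N
  [5,7] S\NP   <
    [5,6] "in" : N\NP
    [6,7] "found" : (S\NP)\(N\NP)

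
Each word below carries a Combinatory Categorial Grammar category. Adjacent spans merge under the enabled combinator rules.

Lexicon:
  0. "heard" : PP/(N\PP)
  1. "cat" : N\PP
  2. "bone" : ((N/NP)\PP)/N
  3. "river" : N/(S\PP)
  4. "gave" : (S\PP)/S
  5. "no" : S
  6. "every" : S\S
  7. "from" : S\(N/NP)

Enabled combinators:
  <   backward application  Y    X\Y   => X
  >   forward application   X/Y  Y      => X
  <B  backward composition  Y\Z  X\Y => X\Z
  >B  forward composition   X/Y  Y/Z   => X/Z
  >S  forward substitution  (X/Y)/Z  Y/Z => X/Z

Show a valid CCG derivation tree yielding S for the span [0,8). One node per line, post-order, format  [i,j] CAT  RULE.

[0,8] S   <
  [0,2] PP   >
    [0,1] "heard" : PP/(N\PP)
    [1,2] "cat" : N\PP
  [2,8] S\PP   <B
    [2,7] (N/NP)\PP   >
      [2,3] "bone" : ((N/NP)\PP)/N
      [3,7] N   >
        [3,4] "river" : N/(S\PP)
        [4,7] S\PP   <B
          [4,6] S\PP   >
            [4,5] "gave" : (S\PP)/S
            [5,6] "no" : S
          [6,7] "every" : S\S
    [7,8] "from" : S\(N/NP)

[0,1] PP/(N\PP)  lex  "heard"
[1,2] N\PP  lex  "cat"
[0,2] PP  >  k=1
[2,3] ((N/NP)\PP)/N  lex  "bone"
[3,4] N/(S\PP)  lex  "river"
[4,5] (S\PP)/S  lex  "gave"
[5,6] S  lex  "no"
[4,6] S\PP  >  k=5
[6,7] S\S  lex  "every"
[4,7] S\PP  <B  k=6
[3,7] N  >  k=4
[2,7] (N/NP)\PP  >  k=3
[7,8] S\(N/NP)  lex  "from"
[2,8] S\PP  <B  k=7
[0,8] S  <  k=2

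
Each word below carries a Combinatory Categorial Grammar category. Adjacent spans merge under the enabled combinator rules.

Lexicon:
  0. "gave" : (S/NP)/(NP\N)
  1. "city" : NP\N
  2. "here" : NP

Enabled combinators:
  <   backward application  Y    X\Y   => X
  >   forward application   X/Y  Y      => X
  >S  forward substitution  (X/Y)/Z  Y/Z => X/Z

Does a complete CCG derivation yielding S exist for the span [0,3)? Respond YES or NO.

YES

[0,3] S   >
  [0,2] S/NP   >
    [0,1] "gave" : (S/NP)/(NP\N)
    [1,2] "city" : NP\N
  [2,3] "here" : NP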